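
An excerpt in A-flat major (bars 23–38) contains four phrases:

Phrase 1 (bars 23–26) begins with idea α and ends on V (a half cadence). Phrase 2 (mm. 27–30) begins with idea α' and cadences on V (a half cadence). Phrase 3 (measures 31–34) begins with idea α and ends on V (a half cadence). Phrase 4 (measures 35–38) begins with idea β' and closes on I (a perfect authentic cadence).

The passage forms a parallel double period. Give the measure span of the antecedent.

measures 23–30

In a double period the four phrases pair into a large antecedent (phrases 1–2, ending half cadence) and a large consequent (phrases 3–4, ending perfect authentic cadence). The antecedent spans bars 23–30.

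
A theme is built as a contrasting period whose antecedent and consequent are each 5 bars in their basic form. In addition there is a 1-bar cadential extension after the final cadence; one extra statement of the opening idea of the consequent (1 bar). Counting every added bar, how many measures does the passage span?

Basic contrasting period: 5 + 5 = 10 bars.
10 (basic form) + 1 (cadential extension) + 1 (extra statement) = 12.

12 measures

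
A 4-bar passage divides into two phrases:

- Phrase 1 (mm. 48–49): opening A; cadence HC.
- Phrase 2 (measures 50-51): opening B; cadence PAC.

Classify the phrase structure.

Phrase 1 ends with a half cadence (weaker) and phrase 2 with a perfect authentic cadence (stronger): antecedent + consequent = a period.
The two phrases open with different material (A / B), so the period is contrasting.

contrasting period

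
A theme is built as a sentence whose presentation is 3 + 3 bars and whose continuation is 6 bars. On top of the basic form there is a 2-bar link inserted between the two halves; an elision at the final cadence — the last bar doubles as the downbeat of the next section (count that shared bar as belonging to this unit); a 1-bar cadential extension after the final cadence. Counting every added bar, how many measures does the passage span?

15 measures

Basic sentence: 3 + 3 + 6 = 12 bars.
12 (basic form) + 2 (link) + 1 (cadential extension) = 15.
The elision shares a bar with the next section but does not change this unit's count.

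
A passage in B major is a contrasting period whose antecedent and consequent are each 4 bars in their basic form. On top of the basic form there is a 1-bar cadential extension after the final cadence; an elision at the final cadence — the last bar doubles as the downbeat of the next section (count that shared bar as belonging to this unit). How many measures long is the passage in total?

Basic contrasting period: 4 + 4 = 8 bars.
8 (basic form) + 1 (cadential extension) = 9.
The elision shares a bar with the next section but does not change this unit's count.

9 measures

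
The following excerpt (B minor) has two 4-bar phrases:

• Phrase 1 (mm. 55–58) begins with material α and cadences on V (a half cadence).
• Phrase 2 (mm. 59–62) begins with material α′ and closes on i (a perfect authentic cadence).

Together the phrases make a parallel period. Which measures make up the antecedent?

The phrase ending with the weaker cadence (half cadence) is the antecedent; the one ending more conclusively (perfect authentic cadence) is the consequent. The antecedent is measures 55–58.

measures 55–58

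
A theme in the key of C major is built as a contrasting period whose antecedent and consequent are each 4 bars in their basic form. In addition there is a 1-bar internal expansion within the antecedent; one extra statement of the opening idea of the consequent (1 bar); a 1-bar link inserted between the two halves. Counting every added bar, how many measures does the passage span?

11 measures

Basic contrasting period: 4 + 4 = 8 bars.
8 (basic form) + 1 (internal expansion) + 1 (extra statement) + 1 (link) = 11.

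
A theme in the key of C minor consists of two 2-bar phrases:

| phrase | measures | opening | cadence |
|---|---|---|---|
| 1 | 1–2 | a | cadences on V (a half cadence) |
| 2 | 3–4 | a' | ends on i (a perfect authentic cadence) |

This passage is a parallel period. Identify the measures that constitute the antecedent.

The antecedent is the phrase ending with the weaker cadence (half cadence, phrase 1) and the consequent the one ending more conclusively (perfect authentic cadence, phrase 2); the antecedent is mm. 1-2.

measures 1–2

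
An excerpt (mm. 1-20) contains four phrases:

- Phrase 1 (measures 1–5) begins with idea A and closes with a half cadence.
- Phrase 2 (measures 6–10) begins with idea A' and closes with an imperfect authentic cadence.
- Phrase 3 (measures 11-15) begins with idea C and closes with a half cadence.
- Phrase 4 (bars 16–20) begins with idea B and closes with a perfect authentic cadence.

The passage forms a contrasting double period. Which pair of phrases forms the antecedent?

phrases 1 and 2

In a double period the first pair of phrases (ending imperfect authentic cadence) is the large antecedent and the second pair (ending perfect authentic cadence) is the large consequent; the antecedent is phrases 1 and 2.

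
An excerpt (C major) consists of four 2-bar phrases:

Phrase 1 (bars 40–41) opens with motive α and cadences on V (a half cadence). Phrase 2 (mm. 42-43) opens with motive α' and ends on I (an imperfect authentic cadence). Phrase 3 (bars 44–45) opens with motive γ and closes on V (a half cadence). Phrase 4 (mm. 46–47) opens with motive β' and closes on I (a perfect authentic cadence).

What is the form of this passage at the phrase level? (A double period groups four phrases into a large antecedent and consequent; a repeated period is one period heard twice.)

contrasting double period

Four phrases in two halves: the first half (measures 40-43) ends with an imperfect authentic cadence, the second (mm. 44–47) with a perfect authentic cadence — a large antecedent–consequent pair, i.e. a double period.
Phrase 3 begins with different material from phrase 1, making it contrasting.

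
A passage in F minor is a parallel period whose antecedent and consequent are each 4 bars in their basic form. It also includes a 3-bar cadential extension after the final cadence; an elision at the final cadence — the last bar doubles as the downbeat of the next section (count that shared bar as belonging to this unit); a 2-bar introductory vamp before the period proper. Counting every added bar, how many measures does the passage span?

Basic parallel period: 4 + 4 = 8 bars.
8 (basic form) + 3 (cadential extension) + 2 (introduction) = 13.
The elision shares a bar with the next section but does not change this unit's count.

13 measures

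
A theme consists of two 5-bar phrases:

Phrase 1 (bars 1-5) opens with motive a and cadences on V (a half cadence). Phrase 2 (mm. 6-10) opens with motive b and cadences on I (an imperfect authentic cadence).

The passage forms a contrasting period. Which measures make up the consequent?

The phrase ending with the weaker cadence (half cadence) is the antecedent; the one ending more conclusively (imperfect authentic cadence) is the consequent. The consequent is measures 6–10.

measures 6–10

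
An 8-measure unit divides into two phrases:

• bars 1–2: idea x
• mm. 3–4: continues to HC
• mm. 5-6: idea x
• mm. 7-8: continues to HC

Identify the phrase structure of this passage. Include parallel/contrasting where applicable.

Both phrases have the same opening (x) and the same cadence (half cadence): the second is a restatement, not a consequent, so this is a repeated phrase rather than a period.

repeated phrase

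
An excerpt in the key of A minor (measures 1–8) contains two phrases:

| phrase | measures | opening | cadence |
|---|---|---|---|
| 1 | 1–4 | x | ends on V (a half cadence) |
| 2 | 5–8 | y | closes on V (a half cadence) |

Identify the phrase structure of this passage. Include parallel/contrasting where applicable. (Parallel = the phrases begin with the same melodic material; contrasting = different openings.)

phrase group

The second phrase closes with a half cadence, which is not stronger than the first phrase's half cadence; without a weak→strong cadential pair there is no antecedent–consequent relationship, so this is a phrase group rather than a period.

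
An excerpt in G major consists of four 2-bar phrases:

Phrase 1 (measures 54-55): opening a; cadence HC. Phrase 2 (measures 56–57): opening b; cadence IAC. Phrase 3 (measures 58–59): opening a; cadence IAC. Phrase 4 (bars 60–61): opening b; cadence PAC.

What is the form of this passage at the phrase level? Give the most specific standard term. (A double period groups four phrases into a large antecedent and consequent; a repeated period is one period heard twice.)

Four phrases in two halves: the first half (mm. 54–57) ends with an imperfect authentic cadence, the second (bars 58–61) with a perfect authentic cadence — a large antecedent–consequent pair, i.e. a double period.
Phrase 3 begins with the same material as phrase 1, making it parallel.

parallel double period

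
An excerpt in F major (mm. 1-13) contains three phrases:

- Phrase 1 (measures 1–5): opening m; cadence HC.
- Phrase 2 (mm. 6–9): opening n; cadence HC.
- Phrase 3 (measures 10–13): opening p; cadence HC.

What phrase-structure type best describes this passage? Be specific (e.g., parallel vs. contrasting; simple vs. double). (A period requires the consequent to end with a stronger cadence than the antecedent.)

The final phrase closes with a half cadence, which is not stronger than the preceding half cadence; the 3 phrases lack an overall antecedent–consequent design and so form a phrase group.

phrase group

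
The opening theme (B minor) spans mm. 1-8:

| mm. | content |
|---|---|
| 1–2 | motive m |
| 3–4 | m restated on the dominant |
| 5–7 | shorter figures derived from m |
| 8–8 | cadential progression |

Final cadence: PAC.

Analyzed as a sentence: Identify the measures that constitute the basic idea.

The presentation of a sentence is the basic idea (mm. 1-2) plus its repetition (measures 3–4); the basic idea is therefore mm. 1–2.

measures 1–2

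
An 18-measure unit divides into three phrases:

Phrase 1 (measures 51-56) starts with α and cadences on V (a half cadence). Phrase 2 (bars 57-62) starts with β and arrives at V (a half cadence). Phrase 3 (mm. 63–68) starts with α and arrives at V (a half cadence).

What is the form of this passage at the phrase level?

phrase group

The final phrase closes with a half cadence, which is not stronger than the preceding half cadence; the 3 phrases lack an overall antecedent–consequent design and so form a phrase group.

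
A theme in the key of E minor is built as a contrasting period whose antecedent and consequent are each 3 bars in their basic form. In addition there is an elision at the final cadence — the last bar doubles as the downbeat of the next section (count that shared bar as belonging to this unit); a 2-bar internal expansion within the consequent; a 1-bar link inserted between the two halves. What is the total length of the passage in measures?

Basic contrasting period: 3 + 3 = 6 bars.
6 (basic form) + 2 (internal expansion) + 1 (link) = 9.
The elision shares a bar with the next section but does not change this unit's count.

9 measures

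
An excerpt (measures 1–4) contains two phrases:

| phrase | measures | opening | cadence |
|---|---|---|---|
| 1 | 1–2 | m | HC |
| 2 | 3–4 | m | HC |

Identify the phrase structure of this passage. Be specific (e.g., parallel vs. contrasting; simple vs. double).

Both phrases have the same opening (m) and the same cadence (half cadence): the second is a restatement, not a consequent, so this is a repeated phrase rather than a period.

repeated phrase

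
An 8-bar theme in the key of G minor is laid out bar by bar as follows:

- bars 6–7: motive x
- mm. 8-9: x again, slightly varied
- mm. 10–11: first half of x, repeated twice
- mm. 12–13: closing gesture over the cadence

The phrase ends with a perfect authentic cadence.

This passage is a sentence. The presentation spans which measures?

The presentation of a sentence is the basic idea (mm. 6-7) plus its repetition (measures 8-9); the presentation is therefore mm. 6-9.

measures 6–9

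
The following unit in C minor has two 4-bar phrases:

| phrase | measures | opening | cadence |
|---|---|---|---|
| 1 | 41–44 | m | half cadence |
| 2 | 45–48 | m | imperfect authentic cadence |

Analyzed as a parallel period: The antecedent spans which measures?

measures 41–44

The antecedent is the phrase ending with the weaker cadence (half cadence, phrase 1) and the consequent the one ending more conclusively (imperfect authentic cadence, phrase 2); the antecedent is mm. 41–44.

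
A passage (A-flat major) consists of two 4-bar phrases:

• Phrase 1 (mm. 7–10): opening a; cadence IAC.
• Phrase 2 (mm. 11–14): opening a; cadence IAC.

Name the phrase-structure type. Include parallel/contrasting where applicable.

repeated phrase

Both phrases have the same opening (a) and the same cadence (imperfect authentic cadence): the second is a restatement, not a consequent, so this is a repeated phrase rather than a period.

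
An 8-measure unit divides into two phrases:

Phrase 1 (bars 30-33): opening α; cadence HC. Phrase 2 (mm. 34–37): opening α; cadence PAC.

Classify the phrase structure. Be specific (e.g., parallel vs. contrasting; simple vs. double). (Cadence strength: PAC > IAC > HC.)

parallel period

Phrase 1 ends with a half cadence (weaker) and phrase 2 with a perfect authentic cadence (stronger): antecedent + consequent = a period.
The two phrases open with the same material (α / α), so the period is parallel.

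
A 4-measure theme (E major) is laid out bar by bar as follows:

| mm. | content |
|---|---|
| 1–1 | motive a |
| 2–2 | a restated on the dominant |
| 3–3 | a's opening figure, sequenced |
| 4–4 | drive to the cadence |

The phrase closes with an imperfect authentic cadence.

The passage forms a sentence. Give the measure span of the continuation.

After the presentation (mm. 1–2), the continuation covers the fragmentation through the cadence: mm. 3-4.

measures 3–4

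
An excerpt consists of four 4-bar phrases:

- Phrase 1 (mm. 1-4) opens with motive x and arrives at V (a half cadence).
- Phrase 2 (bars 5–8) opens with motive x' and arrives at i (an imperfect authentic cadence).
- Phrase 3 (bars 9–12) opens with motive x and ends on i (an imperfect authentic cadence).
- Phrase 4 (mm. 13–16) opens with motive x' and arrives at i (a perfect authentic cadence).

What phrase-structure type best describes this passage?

parallel double period

Four phrases in two halves: the first half (measures 1-8) ends with an imperfect authentic cadence, the second (mm. 9–16) with a perfect authentic cadence — a large antecedent–consequent pair, i.e. a double period.
Phrase 3 begins with the same material as phrase 1, making it parallel.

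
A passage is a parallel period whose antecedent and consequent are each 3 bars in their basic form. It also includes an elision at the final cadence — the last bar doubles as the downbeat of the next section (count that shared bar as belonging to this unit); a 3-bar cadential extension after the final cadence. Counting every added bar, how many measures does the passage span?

9 measures

Basic parallel period: 3 + 3 = 6 bars.
6 (basic form) + 3 (cadential extension) = 9.
The elision shares a bar with the next section but does not change this unit's count.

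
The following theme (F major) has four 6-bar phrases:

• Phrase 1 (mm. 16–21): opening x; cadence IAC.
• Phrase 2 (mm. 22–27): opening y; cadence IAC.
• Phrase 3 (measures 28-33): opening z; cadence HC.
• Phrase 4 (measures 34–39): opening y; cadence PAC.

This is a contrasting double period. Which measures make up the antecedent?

measures 16–27

In a double period the first pair of phrases (ending imperfect authentic cadence) is the large antecedent and the second pair (ending perfect authentic cadence) is the large consequent; the antecedent is measures 16–27.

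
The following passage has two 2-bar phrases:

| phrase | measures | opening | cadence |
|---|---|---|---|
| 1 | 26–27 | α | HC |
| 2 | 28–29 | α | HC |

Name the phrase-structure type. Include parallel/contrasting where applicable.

Both phrases have the same opening (α) and the same cadence (half cadence): the second is a restatement, not a consequent, so this is a repeated phrase rather than a period.

repeated phrase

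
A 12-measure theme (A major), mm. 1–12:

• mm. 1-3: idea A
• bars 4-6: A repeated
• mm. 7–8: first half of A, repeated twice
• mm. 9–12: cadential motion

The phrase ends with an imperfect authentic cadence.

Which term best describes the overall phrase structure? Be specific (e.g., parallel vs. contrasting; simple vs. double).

sentence

Basic idea (measures 1–3) + its repetition (mm. 4–6) form the presentation; fragmentation and cadence (measures 7–12) form the continuation — the 12-bar whole is a sentence.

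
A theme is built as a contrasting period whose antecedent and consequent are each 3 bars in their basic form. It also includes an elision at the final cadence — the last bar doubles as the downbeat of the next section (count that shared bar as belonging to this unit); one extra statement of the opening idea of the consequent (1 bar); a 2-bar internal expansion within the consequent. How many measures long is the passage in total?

9 measures

Basic contrasting period: 3 + 3 = 6 bars.
6 (basic form) + 1 (extra statement) + 2 (internal expansion) = 9.
The elision shares a bar with the next section but does not change this unit's count.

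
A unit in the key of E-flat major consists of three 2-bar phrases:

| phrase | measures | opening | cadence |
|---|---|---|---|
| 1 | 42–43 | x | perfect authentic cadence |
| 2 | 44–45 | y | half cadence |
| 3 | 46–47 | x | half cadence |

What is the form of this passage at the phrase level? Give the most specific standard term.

The final phrase closes with a half cadence, which is not stronger than the preceding half cadence; the 3 phrases lack an overall antecedent–consequent design and so form a phrase group.

phrase group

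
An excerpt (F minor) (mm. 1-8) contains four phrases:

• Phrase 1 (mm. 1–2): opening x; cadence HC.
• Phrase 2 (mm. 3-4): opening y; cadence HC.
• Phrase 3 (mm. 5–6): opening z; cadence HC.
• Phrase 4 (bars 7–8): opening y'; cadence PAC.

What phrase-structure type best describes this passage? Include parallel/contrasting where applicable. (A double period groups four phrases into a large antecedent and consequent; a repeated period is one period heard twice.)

Four phrases in two halves: the first half (measures 1-4) ends with a half cadence, the second (measures 5–8) with a perfect authentic cadence — a large antecedent–consequent pair, i.e. a double period.
Phrase 3 begins with different material from phrase 1, making it contrasting.

contrasting double period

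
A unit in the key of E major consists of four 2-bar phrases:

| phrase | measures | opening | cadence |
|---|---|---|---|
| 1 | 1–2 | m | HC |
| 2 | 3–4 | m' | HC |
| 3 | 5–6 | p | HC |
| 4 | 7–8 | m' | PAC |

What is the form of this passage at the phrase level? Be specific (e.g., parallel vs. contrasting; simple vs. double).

contrasting double period

Four phrases in two halves: the first half (measures 1-4) ends with a half cadence, the second (mm. 5-8) with a perfect authentic cadence — a large antecedent–consequent pair, i.e. a double period.
Phrase 3 begins with different material from phrase 1, making it contrasting.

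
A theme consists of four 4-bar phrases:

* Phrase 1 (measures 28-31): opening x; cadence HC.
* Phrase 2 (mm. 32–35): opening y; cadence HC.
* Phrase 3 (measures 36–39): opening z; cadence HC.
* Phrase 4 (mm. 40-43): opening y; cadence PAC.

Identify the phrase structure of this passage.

contrasting double period

Four phrases in two halves: the first half (measures 28–35) ends with a half cadence, the second (bars 36–43) with a perfect authentic cadence — a large antecedent–consequent pair, i.e. a double period.
Phrase 3 begins with different material from phrase 1, making it contrasting.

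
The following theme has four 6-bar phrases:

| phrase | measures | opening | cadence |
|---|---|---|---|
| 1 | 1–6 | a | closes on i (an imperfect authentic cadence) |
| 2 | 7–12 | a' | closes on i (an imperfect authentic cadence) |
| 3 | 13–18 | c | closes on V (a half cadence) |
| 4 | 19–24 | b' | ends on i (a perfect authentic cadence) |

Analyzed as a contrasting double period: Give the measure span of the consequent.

In a double period the four phrases pair into a large antecedent (phrases 1–2, ending imperfect authentic cadence) and a large consequent (phrases 3–4, ending perfect authentic cadence). The consequent spans measures 13-24.

measures 13–24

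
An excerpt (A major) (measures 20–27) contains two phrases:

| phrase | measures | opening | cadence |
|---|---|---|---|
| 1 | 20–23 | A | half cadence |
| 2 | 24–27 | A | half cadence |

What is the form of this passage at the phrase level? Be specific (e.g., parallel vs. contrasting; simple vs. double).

Both phrases have the same opening (A) and the same cadence (half cadence): the second is a restatement, not a consequent, so this is a repeated phrase rather than a period.

repeated phrase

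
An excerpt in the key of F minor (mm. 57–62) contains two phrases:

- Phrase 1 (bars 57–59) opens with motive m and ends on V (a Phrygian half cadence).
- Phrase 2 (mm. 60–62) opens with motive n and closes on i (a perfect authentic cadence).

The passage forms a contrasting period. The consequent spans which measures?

measures 60–62

The antecedent is the phrase ending with the weaker cadence (Phrygian half cadence, phrase 1) and the consequent the one ending more conclusively (perfect authentic cadence, phrase 2); the consequent is measures 60–62.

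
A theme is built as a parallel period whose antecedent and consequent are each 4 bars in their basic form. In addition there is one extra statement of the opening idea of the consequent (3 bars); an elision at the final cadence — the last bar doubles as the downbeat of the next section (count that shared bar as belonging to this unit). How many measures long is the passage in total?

11 measures

Basic parallel period: 4 + 4 = 8 bars.
8 (basic form) + 3 (extra statement) = 11.
The elision shares a bar with the next section but does not change this unit's count.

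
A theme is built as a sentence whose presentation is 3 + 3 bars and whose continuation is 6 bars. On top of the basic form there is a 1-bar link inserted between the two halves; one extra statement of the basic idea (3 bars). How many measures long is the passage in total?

Basic sentence: 3 + 3 + 6 = 12 bars.
12 (basic form) + 1 (link) + 3 (extra statement) = 16.

16 measures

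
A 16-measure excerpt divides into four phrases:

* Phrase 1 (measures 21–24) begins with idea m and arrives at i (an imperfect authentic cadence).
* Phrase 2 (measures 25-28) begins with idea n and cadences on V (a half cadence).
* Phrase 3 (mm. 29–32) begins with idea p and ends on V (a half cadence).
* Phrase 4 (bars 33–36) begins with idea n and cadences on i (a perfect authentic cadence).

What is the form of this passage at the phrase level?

Four phrases in two halves: the first half (measures 21–28) ends with a half cadence, the second (mm. 29–36) with a perfect authentic cadence — a large antecedent–consequent pair, i.e. a double period.
Phrase 3 begins with different material from phrase 1, making it contrasting.

contrasting double period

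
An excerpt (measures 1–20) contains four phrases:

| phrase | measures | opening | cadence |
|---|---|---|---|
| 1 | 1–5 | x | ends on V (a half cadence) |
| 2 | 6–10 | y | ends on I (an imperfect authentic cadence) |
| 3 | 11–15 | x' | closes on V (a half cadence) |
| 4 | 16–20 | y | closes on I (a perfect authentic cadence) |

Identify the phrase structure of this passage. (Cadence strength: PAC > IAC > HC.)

Four phrases in two halves: the first half (measures 1-10) ends with an imperfect authentic cadence, the second (mm. 11–20) with a perfect authentic cadence — a large antecedent–consequent pair, i.e. a double period.
Phrase 3 begins with the same material as phrase 1, making it parallel.

parallel double period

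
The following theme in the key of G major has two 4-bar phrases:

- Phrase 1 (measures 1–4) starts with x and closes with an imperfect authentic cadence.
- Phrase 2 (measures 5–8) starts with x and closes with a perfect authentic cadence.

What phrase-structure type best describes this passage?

Phrase 1 ends with an imperfect authentic cadence (weaker) and phrase 2 with a perfect authentic cadence (stronger): antecedent + consequent = a period.
The two phrases open with the same material (x / x), so the period is parallel.

parallel period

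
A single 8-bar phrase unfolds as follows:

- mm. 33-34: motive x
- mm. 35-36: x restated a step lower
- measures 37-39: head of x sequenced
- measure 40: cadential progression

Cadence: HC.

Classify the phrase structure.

sentence

Basic idea (mm. 33–34) + its repetition (measures 35–36) form the presentation; fragmentation and cadence (measures 37–40) form the continuation — the 8-bar whole is a sentence.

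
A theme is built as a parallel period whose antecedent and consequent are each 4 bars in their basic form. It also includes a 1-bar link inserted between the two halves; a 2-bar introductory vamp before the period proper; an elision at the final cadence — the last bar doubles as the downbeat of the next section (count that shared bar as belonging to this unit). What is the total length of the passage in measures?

Basic parallel period: 4 + 4 = 8 bars.
8 (basic form) + 1 (link) + 2 (introduction) = 11.
The elision shares a bar with the next section but does not change this unit's count.

11 measures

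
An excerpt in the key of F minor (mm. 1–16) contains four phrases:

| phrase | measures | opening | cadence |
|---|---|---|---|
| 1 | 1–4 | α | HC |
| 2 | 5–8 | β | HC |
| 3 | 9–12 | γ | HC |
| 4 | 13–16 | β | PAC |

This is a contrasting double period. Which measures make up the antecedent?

In a double period the first pair of phrases (ending half cadence) is the large antecedent and the second pair (ending perfect authentic cadence) is the large consequent; the antecedent is measures 1–8.

measures 1–8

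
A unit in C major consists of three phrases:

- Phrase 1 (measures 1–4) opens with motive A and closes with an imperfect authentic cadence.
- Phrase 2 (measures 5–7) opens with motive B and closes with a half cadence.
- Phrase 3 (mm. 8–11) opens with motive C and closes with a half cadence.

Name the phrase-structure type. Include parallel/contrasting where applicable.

phrase group

The final phrase closes with a half cadence, which is not stronger than the preceding half cadence; the 3 phrases lack an overall antecedent–consequent design and so form a phrase group.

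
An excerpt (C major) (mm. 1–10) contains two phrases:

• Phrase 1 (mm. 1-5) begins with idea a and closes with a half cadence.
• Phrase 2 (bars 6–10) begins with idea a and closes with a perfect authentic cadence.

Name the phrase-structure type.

Phrase 1 ends with a half cadence (weaker) and phrase 2 with a perfect authentic cadence (stronger): antecedent + consequent = a period.
The two phrases open with the same material (a / a), so the period is parallel.

parallel period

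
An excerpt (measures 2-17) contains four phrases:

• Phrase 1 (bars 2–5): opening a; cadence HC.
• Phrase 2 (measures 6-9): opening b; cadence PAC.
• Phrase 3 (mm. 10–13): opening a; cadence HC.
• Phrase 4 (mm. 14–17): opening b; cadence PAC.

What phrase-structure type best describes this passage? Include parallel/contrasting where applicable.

repeated period

The cadence pattern HC–PAC–HC–PAC is weak–strong twice, and phrases 3–4 restate phrases 1–2: a period heard twice, not a double period (which would end weakly at phrase 2).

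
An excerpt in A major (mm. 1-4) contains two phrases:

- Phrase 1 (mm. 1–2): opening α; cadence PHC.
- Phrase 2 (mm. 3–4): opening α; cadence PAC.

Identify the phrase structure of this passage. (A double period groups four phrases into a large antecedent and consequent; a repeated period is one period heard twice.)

parallel period

Phrase 1 ends with a Phrygian half cadence (weaker) and phrase 2 with a perfect authentic cadence (stronger): antecedent + consequent = a period.
The two phrases open with the same material (α / α), so the period is parallel.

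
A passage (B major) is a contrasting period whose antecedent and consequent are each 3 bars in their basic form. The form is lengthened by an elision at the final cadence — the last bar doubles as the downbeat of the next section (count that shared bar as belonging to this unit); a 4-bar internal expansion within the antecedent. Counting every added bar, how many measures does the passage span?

Basic contrasting period: 3 + 3 = 6 bars.
6 (basic form) + 4 (internal expansion) = 10.
The elision shares a bar with the next section but does not change this unit's count.

10 measures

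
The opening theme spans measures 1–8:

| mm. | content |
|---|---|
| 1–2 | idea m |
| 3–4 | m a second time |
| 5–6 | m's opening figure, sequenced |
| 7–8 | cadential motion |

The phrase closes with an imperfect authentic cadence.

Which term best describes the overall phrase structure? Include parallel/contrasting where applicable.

sentence

Basic idea (mm. 1-2) + its repetition (mm. 3–4) form the presentation; fragmentation and cadence (bars 5–8) form the continuation — the 8-bar whole is a sentence.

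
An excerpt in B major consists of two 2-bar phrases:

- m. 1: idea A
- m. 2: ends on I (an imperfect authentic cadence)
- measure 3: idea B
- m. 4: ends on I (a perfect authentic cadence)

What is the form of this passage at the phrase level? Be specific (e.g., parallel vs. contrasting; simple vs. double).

Phrase 1 ends with an imperfect authentic cadence (weaker) and phrase 2 with a perfect authentic cadence (stronger): antecedent + consequent = a period.
The two phrases open with different material (A / B), so the period is contrasting.

contrasting period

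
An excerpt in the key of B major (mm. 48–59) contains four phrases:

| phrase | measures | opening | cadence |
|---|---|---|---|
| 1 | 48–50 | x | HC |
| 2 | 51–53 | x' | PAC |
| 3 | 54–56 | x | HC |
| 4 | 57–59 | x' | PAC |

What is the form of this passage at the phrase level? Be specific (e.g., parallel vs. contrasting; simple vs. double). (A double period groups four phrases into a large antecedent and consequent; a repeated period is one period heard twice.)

The cadence pattern HC–PAC–HC–PAC is weak–strong twice, and phrases 3–4 restate phrases 1–2: a period heard twice, not a double period (which would end weakly at phrase 2).

repeated period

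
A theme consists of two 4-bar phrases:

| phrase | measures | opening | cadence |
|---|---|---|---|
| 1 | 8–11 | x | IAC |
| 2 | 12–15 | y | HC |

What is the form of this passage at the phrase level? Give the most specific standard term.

phrase group

The second phrase closes with a half cadence, which is not stronger than the first phrase's imperfect authentic cadence; without a weak→strong cadential pair there is no antecedent–consequent relationship, so this is a phrase group rather than a period.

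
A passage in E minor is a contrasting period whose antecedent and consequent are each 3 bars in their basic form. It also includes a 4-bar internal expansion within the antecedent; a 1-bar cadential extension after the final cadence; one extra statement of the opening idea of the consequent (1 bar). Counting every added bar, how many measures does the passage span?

Basic contrasting period: 3 + 3 = 6 bars.
6 (basic form) + 4 (internal expansion) + 1 (cadential extension) + 1 (extra statement) = 12.

12 measures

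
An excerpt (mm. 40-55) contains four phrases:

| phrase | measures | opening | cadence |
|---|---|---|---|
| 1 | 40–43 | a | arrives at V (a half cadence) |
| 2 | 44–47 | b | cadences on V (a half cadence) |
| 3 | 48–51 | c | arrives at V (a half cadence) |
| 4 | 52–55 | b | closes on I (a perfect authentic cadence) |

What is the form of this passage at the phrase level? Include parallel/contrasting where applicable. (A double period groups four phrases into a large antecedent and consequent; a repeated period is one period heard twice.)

contrasting double period

Four phrases in two halves: the first half (bars 40–47) ends with a half cadence, the second (measures 48-55) with a perfect authentic cadence — a large antecedent–consequent pair, i.e. a double period.
Phrase 3 begins with different material from phrase 1, making it contrasting.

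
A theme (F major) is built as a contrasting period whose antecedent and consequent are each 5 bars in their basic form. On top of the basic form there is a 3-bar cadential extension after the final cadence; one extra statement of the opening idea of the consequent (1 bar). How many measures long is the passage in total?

14 measures

Basic contrasting period: 5 + 5 = 10 bars.
10 (basic form) + 3 (cadential extension) + 1 (extra statement) = 14.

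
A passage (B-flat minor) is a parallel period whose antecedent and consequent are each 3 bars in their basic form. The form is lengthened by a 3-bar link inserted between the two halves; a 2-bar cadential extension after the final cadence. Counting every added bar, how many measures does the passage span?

11 measures

Basic parallel period: 3 + 3 = 6 bars.
6 (basic form) + 3 (link) + 2 (cadential extension) = 11.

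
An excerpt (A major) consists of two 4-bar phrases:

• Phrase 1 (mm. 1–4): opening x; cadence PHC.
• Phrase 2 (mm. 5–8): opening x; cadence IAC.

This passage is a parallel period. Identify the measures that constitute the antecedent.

measures 1–4

The antecedent is the phrase ending with the weaker cadence (Phrygian half cadence, phrase 1) and the consequent the one ending more conclusively (imperfect authentic cadence, phrase 2); the antecedent is measures 1-4.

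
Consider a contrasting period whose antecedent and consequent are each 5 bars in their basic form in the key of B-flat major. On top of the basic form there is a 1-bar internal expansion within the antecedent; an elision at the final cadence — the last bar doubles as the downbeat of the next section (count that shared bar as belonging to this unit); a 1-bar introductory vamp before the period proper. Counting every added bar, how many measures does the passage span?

12 measures

Basic contrasting period: 5 + 5 = 10 bars.
10 (basic form) + 1 (internal expansion) + 1 (introduction) = 12.
The elision shares a bar with the next section but does not change this unit's count.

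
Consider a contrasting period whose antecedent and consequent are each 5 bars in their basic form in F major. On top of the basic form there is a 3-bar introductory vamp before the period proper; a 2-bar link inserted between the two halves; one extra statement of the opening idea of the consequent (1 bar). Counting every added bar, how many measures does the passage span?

16 measures

Basic contrasting period: 5 + 5 = 10 bars.
10 (basic form) + 3 (introduction) + 2 (link) + 1 (extra statement) = 16.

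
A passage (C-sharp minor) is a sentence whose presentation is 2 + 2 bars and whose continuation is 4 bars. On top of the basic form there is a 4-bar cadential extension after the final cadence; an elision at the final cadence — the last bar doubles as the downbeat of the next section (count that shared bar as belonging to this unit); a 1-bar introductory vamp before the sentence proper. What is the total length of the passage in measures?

13 measures

Basic sentence: 2 + 2 + 4 = 8 bars.
8 (basic form) + 4 (cadential extension) + 1 (introduction) = 13.
The elision shares a bar with the next section but does not change this unit's count.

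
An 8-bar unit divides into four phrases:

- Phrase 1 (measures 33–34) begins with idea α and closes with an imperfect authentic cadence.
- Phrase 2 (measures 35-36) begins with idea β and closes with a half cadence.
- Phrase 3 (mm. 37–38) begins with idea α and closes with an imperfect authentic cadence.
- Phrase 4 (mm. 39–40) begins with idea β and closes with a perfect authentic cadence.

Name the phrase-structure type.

parallel double period

Four phrases in two halves: the first half (mm. 33-36) ends with a half cadence, the second (bars 37-40) with a perfect authentic cadence — a large antecedent–consequent pair, i.e. a double period.
Phrase 3 begins with the same material as phrase 1, making it parallel.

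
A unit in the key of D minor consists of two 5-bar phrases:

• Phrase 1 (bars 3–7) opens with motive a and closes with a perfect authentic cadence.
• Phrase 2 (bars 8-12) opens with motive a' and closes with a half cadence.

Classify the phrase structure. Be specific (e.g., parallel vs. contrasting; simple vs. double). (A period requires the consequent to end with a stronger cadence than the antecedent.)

The second phrase closes with a half cadence, which is not stronger than the first phrase's perfect authentic cadence; without a weak→strong cadential pair there is no antecedent–consequent relationship, so this is a phrase group rather than a period.

phrase group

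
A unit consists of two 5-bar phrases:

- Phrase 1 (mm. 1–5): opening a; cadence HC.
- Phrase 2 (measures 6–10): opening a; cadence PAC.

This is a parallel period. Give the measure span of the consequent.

The phrase ending with the weaker cadence (half cadence) is the antecedent; the one ending more conclusively (perfect authentic cadence) is the consequent. The consequent is measures 6–10.

measures 6–10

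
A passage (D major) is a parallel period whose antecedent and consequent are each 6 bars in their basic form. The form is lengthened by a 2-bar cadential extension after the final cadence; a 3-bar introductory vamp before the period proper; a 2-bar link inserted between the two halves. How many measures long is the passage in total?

19 measures

Basic parallel period: 6 + 6 = 12 bars.
12 (basic form) + 2 (cadential extension) + 3 (introduction) + 2 (link) = 19.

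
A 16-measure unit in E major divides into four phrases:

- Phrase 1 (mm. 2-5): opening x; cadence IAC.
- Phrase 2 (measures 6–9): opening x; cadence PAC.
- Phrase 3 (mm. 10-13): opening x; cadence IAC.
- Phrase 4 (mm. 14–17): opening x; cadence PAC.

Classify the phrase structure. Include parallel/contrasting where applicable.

repeated period

The cadence pattern IAC–PAC–IAC–PAC is weak–strong twice, and phrases 3–4 restate phrases 1–2: a period heard twice, not a double period (which would end weakly at phrase 2).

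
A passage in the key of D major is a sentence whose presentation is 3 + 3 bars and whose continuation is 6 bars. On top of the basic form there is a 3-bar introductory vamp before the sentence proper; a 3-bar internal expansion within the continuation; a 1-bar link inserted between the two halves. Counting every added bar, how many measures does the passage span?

19 measures

Basic sentence: 3 + 3 + 6 = 12 bars.
12 (basic form) + 3 (introduction) + 3 (internal expansion) + 1 (link) = 19.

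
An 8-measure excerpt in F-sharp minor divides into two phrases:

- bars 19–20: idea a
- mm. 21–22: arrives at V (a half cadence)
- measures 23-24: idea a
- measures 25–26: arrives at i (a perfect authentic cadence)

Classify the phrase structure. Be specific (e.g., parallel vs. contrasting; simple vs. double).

Phrase 1 ends with a half cadence (weaker) and phrase 2 with a perfect authentic cadence (stronger): antecedent + consequent = a period.
The two phrases open with the same material (a / a), so the period is parallel.

parallel period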